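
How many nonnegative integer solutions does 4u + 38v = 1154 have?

gcd(38, 4) = 2.
By Bézout, 4*(-9) + 38*(1) = 2.
One solution: (13, 29).
General: u = 13 + 19t, v = 29 - 2t.
u ≥ 0 ⇒ t ≥ 0; v ≥ 0 ⇒ t ≤ 14. So t ∈ [0, 14]: 15 solutions.

15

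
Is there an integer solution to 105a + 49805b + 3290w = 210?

gcd(49805, 105) = 35  (49805 = 474·105 + 35, 105 = 3·35).
gcd(35, 3290) = 35.
35 divides 210, so integer solutions exist.

yes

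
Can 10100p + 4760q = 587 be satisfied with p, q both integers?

no

gcd(10100, 4760) = 20.
20 does not divide 587 (remainder 7), so no integer solutions.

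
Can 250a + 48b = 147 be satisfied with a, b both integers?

gcd(250, 48) = 2.
2 does not divide 147 (remainder 1), so no integer solutions.

no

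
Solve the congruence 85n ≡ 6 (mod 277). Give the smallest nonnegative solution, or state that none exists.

gcd(277, 85):
  277 = 3×85 + 22
  85 = 3×22 + 19
  22 = 1×19 + 3
  19 = 6×3 + 1
  3 = 3×1
so gcd(277, 85) = 1.
1 divides 6, so solutions exist.
Back-substitute for Bézout coefficients:
  1 = 19 - 6×3
  ... = 85×(88) + 277×(-27)
So 85×(88) ≡ 1 (mod 277); multiply by 6: n ≡ 528 (mod 277).
Smallest nonnegative: n = 528 mod 277 = 251.

251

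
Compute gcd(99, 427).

1

gcd(427, 99):
  427 = 4*99 + 31
  99 = 3*31 + 6
  31 = 5*6 + 1
  6 = 6*1
so gcd(427, 99) = 1.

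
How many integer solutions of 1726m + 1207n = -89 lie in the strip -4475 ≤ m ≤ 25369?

gcd(1726, 1207) = 1  (1726 = 1·1207 + 519, 1207 = 2·519 + 169, 519 = 3·169 + 12, 169 = 14·12 + 1, 12 = 12·1).
Back-substituting, 1726·(-100) + 1207·(143) = 1.
Scale by -89: particular solution (8900, -12727); reduce m mod 1207: (451, -645).
General solution: m = 451 + 1207t, n = -645 - 1726t for integer t.
-4475 ≤ 451 + 1207t ≤ 25369 gives t ∈ [-4, 20], which is 25 values.

25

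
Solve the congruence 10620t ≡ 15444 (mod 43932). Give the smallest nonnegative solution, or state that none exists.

2620

gcd(43932, 10620) = 12  (43932 = 4*10620 + 1452, 10620 = 7*1452 + 456, 1452 = 3*456 + 84, 456 = 5*84 + 36, 84 = 2*36 + 12, 36 = 3*12).
12 divides 15444, so solutions exist.
Back-substituting, 10620*(-1059) + 43932*(256) = 12.
So 10620*(-1059) ≡ 12 (mod 43932); multiply by 1287: t ≡ -1362933 (mod 3661).
Smallest nonnegative: t = -1362933 mod 3661 = 2620.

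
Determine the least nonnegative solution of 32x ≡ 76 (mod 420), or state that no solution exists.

68

gcd(420, 32):
  420 = 13·32 + 4
  32 = 8·4
so gcd(420, 32) = 4.
4 divides 76, so solutions exist.
Back-substitute for Bézout coefficients:
  4 = 420 - 13·32
  ... = 32·(-13) + 420·(1)
So 32·(-13) ≡ 4 (mod 420); multiply by 19: x ≡ -247 (mod 105).
Smallest nonnegative: x = -247 mod 105 = 68.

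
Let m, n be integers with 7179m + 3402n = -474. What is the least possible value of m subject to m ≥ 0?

gcd(7179, 3402):
  7179 = 2·3402 + 375
  3402 = 9·375 + 27
  375 = 13·27 + 24
  27 = 1·24 + 3
  24 = 8·3
so gcd(7179, 3402) = 3.
3 divides -474, so solutions exist.
Back-substitute for Bézout coefficients:
  3 = 27 - 1·24
  ... = 7179·(-127) + 3402·(268)
Scale by -474/3 = -158: (m₀, n₀) = (20066, -42344).
General solution: m = 20066 + 1134t, n = -42344 - 2393t for integer t.
m ≥ 0: smallest is 20066 mod 1134 = 788 (at t = -17), with n = -1663.

788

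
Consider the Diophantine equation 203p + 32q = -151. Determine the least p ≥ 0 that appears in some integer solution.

27

gcd(203, 32):
  203 = 6×32 + 11
  32 = 2×11 + 10
  11 = 1×10 + 1
  10 = 10×1
so gcd(203, 32) = 1.
1 divides -151, so solutions exist.
Back-substitute for Bézout coefficients:
  1 = 11 - 1×10
  ... = 203×(3) + 32×(-19)
Scale by -151/1 = -151: (p₀, q₀) = (-453, 2869).
General solution: p = -453 + 32t, q = 2869 - 203t for integer t.
p ≥ 0: smallest is -453 mod 32 = 27 (at t = 15), with q = -176.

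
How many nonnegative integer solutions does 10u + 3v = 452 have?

gcd(10, 3) = 1  (10 = 3*3 + 1, 3 = 3*1).
Back-substituting, 10*(1) + 3*(-3) = 1.
Scale by 452: one solution is (452, -1356). Reduce u mod 3: (2, 144).
General: u = 2 + 3t, v = 144 - 10t.
u ≥ 0 ⇒ t ≥ 0; v ≥ 0 ⇒ t ≤ 14. So t ∈ [0, 14]: 15 solutions.

15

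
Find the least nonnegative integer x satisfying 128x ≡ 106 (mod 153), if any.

8

gcd(153, 128) = 1  (153 = 1·128 + 25, 128 = 5·25 + 3, 25 = 8·3 + 1, 3 = 3·1).
1 divides 106, so solutions exist.
Back-substituting, 128·(-49) + 153·(41) = 1.
So 128·(-49) ≡ 1 (mod 153); multiply by 106: x ≡ -5194 (mod 153).
Smallest nonnegative: x = -5194 mod 153 = 8.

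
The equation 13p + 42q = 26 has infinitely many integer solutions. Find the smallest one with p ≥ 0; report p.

2

gcd(42, 13) = 1.
1 divides 26, so solutions exist.
By Bézout, 13·(13) + 42·(-4) = 1.
Scale by 26/1 = 26: (p₀, q₀) = (338, -104).
General solution: p = 338 + 42t, q = -104 - 13t for integer t.
p ≥ 0: smallest is 338 mod 42 = 2 (at t = -8), with q = 0.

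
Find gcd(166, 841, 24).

1

gcd(841, 166) = 1  (841 = 5*166 + 11, 166 = 15*11 + 1, 11 = 11*1).
gcd(1, 24) = 1.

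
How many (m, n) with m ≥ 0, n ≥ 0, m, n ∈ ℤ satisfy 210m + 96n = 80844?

24

gcd(210, 96) = 6  (210 = 2·96 + 18, 96 = 5·18 + 6, 18 = 3·6).
Back-substituting, 210·(-5) + 96·(11) = 6.
Scale by 13474: one solution is (-67370, 148214). Reduce m mod 16: (6, 829).
General: m = 6 + 16t, n = 829 - 35t.
m ≥ 0 ⇒ t ≥ 0; n ≥ 0 ⇒ t ≤ 23. So t ∈ [0, 23]: 24 solutions.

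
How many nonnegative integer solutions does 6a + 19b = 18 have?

gcd(19, 6):
  19 = 3×6 + 1
  6 = 6×1
so gcd(19, 6) = 1.
Back-substitute for Bézout coefficients:
  1 = 19 - 3×6
  ... = 6×(-3) + 19×(1)
Scale by 18: one solution is (-54, 18). Reduce a mod 19: (3, 0).
General: a = 3 + 19t, b = 0 - 6t.
a ≥ 0 ⇒ t ≥ 0; b ≥ 0 ⇒ t ≤ 0. So t ∈ [0, 0]: 1 solution.

1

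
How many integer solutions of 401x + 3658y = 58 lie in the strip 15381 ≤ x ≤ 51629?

gcd(3658, 401) = 1  (3658 = 9·401 + 49, 401 = 8·49 + 9, 49 = 5·9 + 4, 9 = 2·4 + 1, 4 = 4·1).
Back-substituting, 401·(821) + 3658·(-90) = 1.
Scale by 58: particular solution (47618, -5220); reduce x mod 3658: (64, -7).
General solution: x = 64 + 3658t, y = -7 - 401t for integer t.
15381 ≤ 64 + 3658t ≤ 51629 gives t ∈ [5, 14], which is 10 values.

10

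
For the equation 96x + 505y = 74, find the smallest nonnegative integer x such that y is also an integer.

gcd(505, 96):
  505 = 5·96 + 25
  96 = 3·25 + 21
  25 = 1·21 + 4
  21 = 5·4 + 1
  4 = 4·1
so gcd(505, 96) = 1.
1 divides 74, so solutions exist.
Back-substitute for Bézout coefficients:
  1 = 21 - 5·4
  ... = 96·(121) + 505·(-23)
Scale by 74/1 = 74: (x₀, y₀) = (8954, -1702).
General solution: x = 8954 + 505t, y = -1702 - 96t for integer t.
x ≥ 0: smallest is 8954 mod 505 = 369 (at t = -17), with y = -70.

369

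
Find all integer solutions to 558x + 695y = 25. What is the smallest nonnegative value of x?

360

gcd(695, 558) = 1.
1 divides 25, so solutions exist.
By Bézout, 558·(-208) + 695·(167) = 1.
Scale by 25/1 = 25: (x₀, y₀) = (-5200, 4175).
General solution: x = -5200 + 695t, y = 4175 - 558t for integer t.
x ≥ 0: smallest is -5200 mod 695 = 360 (at t = 8), with y = -289.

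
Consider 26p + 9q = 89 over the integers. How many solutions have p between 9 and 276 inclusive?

gcd(26, 9):
  26 = 2*9 + 8
  9 = 1*8 + 1
  8 = 8*1
so gcd(26, 9) = 1.
Back-substitute for Bézout coefficients:
  1 = 9 - 1*8
  ... = 26*(-1) + 9*(3)
Scale by 89: particular solution (-89, 267); reduce p mod 9: (1, 7).
General solution: p = 1 + 9t, q = 7 - 26t for integer t.
9 ≤ 1 + 9t ≤ 276 gives t ∈ [1, 30], which is 30 values.

30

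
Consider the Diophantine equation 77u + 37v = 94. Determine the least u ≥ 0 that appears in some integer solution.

19

gcd(77, 37):
  77 = 2·37 + 3
  37 = 12·3 + 1
  3 = 3·1
so gcd(77, 37) = 1.
1 divides 94, so solutions exist.
Back-substitute for Bézout coefficients:
  1 = 37 - 12·3
  ... = 77·(-12) + 37·(25)
Scale by 94/1 = 94: (u₀, v₀) = (-1128, 2350).
General solution: u = -1128 + 37t, v = 2350 - 77t for integer t.
u ≥ 0: smallest is -1128 mod 37 = 19 (at t = 31), with v = -37.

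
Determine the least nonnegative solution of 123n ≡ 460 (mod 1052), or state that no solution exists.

gcd(1052, 123) = 1  (1052 = 8*123 + 68, 123 = 1*68 + 55, 68 = 1*55 + 13, 55 = 4*13 + 3, 13 = 4*3 + 1, 3 = 3*1).
1 divides 460, so solutions exist.
Back-substituting, 123*(-325) + 1052*(38) = 1.
So 123*(-325) ≡ 1 (mod 1052); multiply by 460: n ≡ -149500 (mod 1052).
Smallest nonnegative: n = -149500 mod 1052 = 936.

936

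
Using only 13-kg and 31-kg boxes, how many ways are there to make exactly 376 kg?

Need nonnegative integers with 13j + 31k = 376.
gcd(13, 31) = 1, and 13·(12) + 31·(-5) = 1.
So (j₀, k₀) = (4512, -1880); general j = 4512 + 31t, k = -1880 - 13t.
j ≥ 0 ⇒ t ≥ -145; k ≥ 0 ⇒ t ≤ -145. That's 1 value of t.

1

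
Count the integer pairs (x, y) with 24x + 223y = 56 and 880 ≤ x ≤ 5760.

22

gcd(223, 24) = 1  (223 = 9*24 + 7, 24 = 3*7 + 3, 7 = 2*3 + 1, 3 = 3*1).
Back-substituting, 24*(-65) + 223*(7) = 1.
Scale by 56: particular solution (-3640, 392); reduce x mod 223: (151, -16).
General solution: x = 151 + 223t, y = -16 - 24t for integer t.
880 ≤ 151 + 223t ≤ 5760 gives t ∈ [4, 25], which is 22 values.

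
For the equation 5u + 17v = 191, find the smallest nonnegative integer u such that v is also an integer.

gcd(17, 5) = 1.
1 divides 191, so solutions exist.
By Bézout, 5·(7) + 17·(-2) = 1.
Scale by 191/1 = 191: (u₀, v₀) = (1337, -382).
General solution: u = 1337 + 17t, v = -382 - 5t for integer t.
u ≥ 0: smallest is 1337 mod 17 = 11 (at t = -78), with v = 8.

11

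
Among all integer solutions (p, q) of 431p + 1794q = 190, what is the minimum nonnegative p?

758

gcd(1794, 431):
  1794 = 4*431 + 70
  431 = 6*70 + 11
  70 = 6*11 + 4
  11 = 2*4 + 3
  4 = 1*3 + 1
  3 = 3*1
so gcd(1794, 431) = 1.
1 divides 190, so solutions exist.
Back-substitute for Bézout coefficients:
  1 = 4 - 1*3
  ... = 431*(-487) + 1794*(117)
Scale by 190/1 = 190: (p₀, q₀) = (-92530, 22230).
General solution: p = -92530 + 1794t, q = 22230 - 431t for integer t.
p ≥ 0: smallest is -92530 mod 1794 = 758 (at t = 52), with q = -182.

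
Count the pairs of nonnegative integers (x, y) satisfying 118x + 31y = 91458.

25

gcd(118, 31) = 1  (118 = 3·31 + 25, 31 = 1·25 + 6, 25 = 4·6 + 1, 6 = 6·1).
Back-substituting, 118·(5) + 31·(-19) = 1.
Scale by 91458: one solution is (457290, -1737702). Reduce x mod 31: (9, 2916).
General: x = 9 + 31t, y = 2916 - 118t.
x ≥ 0 ⇒ t ≥ 0; y ≥ 0 ⇒ t ≤ 24. So t ∈ [0, 24]: 25 solutions.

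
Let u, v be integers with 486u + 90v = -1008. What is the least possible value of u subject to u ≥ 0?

2

gcd(486, 90):
  486 = 5×90 + 36
  90 = 2×36 + 18
  36 = 2×18
so gcd(486, 90) = 18.
18 divides -1008, so solutions exist.
Back-substitute for Bézout coefficients:
  18 = 90 - 2×36
  ... = 486×(-2) + 90×(11)
Scale by -1008/18 = -56: (u₀, v₀) = (112, -616).
General solution: u = 112 + 5t, v = -616 - 27t for integer t.
u ≥ 0: smallest is 112 mod 5 = 2 (at t = -22), with v = -22.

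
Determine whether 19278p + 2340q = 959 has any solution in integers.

no

gcd(19278, 2340) = 18.
18 does not divide 959 (remainder 5), so no integer solutions.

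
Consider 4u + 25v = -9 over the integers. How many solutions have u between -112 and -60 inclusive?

gcd(25, 4) = 1  (25 = 6×4 + 1, 4 = 4×1).
Back-substituting, 4×(-6) + 25×(1) = 1.
Scale by -9: particular solution (54, -9); reduce u mod 25: (4, -1).
General solution: u = 4 + 25t, v = -1 - 4t for integer t.
-112 ≤ 4 + 25t ≤ -60 gives t ∈ [-4, -3], which is 2 values.

2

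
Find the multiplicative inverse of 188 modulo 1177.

gcd(1177, 188) = 1  (1177 = 6·188 + 49, 188 = 3·49 + 41, 49 = 1·41 + 8, 41 = 5·8 + 1, 8 = 8·1).
Back-substituting, 188·(144) + 1177·(-23) = 1.
So 188·144 ≡ 1 (mod 1177), and 144 mod 1177 = 144.

144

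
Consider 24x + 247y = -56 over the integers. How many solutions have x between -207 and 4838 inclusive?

gcd(247, 24):
  247 = 10×24 + 7
  24 = 3×7 + 3
  7 = 2×3 + 1
  3 = 3×1
so gcd(247, 24) = 1.
Back-substitute for Bézout coefficients:
  1 = 7 - 2×3
  ... = 24×(-72) + 247×(7)
Scale by -56: particular solution (4032, -392); reduce x mod 247: (80, -8).
General solution: x = 80 + 247t, y = -8 - 24t for integer t.
-207 ≤ 80 + 247t ≤ 4838 gives t ∈ [-1, 19], which is 21 values.

21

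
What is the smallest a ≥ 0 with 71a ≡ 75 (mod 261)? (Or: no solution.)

240

gcd(261, 71):
  261 = 3×71 + 48
  71 = 1×48 + 23
  48 = 2×23 + 2
  23 = 11×2 + 1
  2 = 2×1
so gcd(261, 71) = 1.
1 divides 75, so solutions exist.
Back-substitute for Bézout coefficients:
  1 = 23 - 11×2
  ... = 71×(125) + 261×(-34)
So 71×(125) ≡ 1 (mod 261); multiply by 75: a ≡ 9375 (mod 261).
Smallest nonnegative: a = 9375 mod 261 = 240.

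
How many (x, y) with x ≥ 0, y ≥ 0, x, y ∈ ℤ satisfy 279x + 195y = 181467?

10

gcd(279, 195) = 3.
By Bézout, 279×(7) + 195×(-10) = 3.
One solution: (13, 912).
General: x = 13 + 65t, y = 912 - 93t.
x ≥ 0 ⇒ t ≥ 0; y ≥ 0 ⇒ t ≤ 9. So t ∈ [0, 9]: 10 solutions.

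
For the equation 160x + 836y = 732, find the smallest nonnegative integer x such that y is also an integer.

gcd(836, 160):
  836 = 5*160 + 36
  160 = 4*36 + 16
  36 = 2*16 + 4
  16 = 4*4
so gcd(836, 160) = 4.
4 divides 732, so solutions exist.
Back-substitute for Bézout coefficients:
  4 = 36 - 2*16
  ... = 160*(-47) + 836*(9)
Scale by 732/4 = 183: (x₀, y₀) = (-8601, 1647).
General solution: x = -8601 + 209t, y = 1647 - 40t for integer t.
x ≥ 0: smallest is -8601 mod 209 = 177 (at t = 42), with y = -33.

177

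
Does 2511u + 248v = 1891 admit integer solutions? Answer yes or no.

gcd(2511, 248) = 31  (2511 = 10×248 + 31, 248 = 8×31).
31 divides 1891, so integer solutions exist.

yes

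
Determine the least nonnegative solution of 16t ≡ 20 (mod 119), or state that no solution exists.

31

gcd(119, 16) = 1.
1 divides 20, so solutions exist.
By Bézout, 16·(-52) + 119·(7) = 1.
So 16·(-52) ≡ 1 (mod 119); multiply by 20: t ≡ -1040 (mod 119).
Smallest nonnegative: t = -1040 mod 119 = 31.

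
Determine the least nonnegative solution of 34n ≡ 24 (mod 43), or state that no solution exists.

26

gcd(43, 34):
  43 = 1×34 + 9
  34 = 3×9 + 7
  9 = 1×7 + 2
  7 = 3×2 + 1
  2 = 2×1
so gcd(43, 34) = 1.
1 divides 24, so solutions exist.
Back-substitute for Bézout coefficients:
  1 = 7 - 3×2
  ... = 34×(19) + 43×(-15)
So 34×(19) ≡ 1 (mod 43); multiply by 24: n ≡ 456 (mod 43).
Smallest nonnegative: n = 456 mod 43 = 26.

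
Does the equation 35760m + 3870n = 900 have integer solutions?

yes

gcd(35760, 3870) = 30  (35760 = 9*3870 + 930, 3870 = 4*930 + 150, 930 = 6*150 + 30, 150 = 5*30).
30 divides 900, so integer solutions exist.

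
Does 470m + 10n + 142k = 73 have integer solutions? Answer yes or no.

gcd(470, 10) = 10.
gcd(10, 142) = 2.
2 does not divide 73 (remainder 1), so no integer solutions.

no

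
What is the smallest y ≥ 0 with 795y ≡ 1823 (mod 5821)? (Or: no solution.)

1701

gcd(5821, 795) = 1.
1 divides 1823, so solutions exist.
By Bézout, 795·(432) + 5821·(-59) = 1.
So 795·(432) ≡ 1 (mod 5821); multiply by 1823: y ≡ 787536 (mod 5821).
Smallest nonnegative: y = 787536 mod 5821 = 1701.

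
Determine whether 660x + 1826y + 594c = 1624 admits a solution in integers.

no

gcd(1826, 660) = 22  (1826 = 2×660 + 506, 660 = 1×506 + 154, 506 = 3×154 + 44, 154 = 3×44 + 22, 44 = 2×22).
gcd(22, 594) = 22.
22 does not divide 1624 (remainder 18), so no integer solutions.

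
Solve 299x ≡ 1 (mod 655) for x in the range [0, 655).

gcd(655, 299) = 1.
By Bézout, 299·(-46) + 655·(21) = 1.
So 299·-46 ≡ 1 (mod 655), and -46 mod 655 = 609.

609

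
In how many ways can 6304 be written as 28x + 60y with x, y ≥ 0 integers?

gcd(60, 28) = 4  (60 = 2*28 + 4, 28 = 7*4).
Back-substituting, 28*(-2) + 60*(1) = 4.
Scale by 1576: one solution is (-3152, 1576). Reduce x mod 15: (13, 99).
General: x = 13 + 15t, y = 99 - 7t.
x ≥ 0 ⇒ t ≥ 0; y ≥ 0 ⇒ t ≤ 14. So t ∈ [0, 14]: 15 solutions.

15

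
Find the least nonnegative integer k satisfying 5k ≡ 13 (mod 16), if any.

gcd(16, 5) = 1.
1 divides 13, so solutions exist.
By Bézout, 5×(-3) + 16×(1) = 1.
So 5×(-3) ≡ 1 (mod 16); multiply by 13: k ≡ -39 (mod 16).
Smallest nonnegative: k = -39 mod 16 = 9.

9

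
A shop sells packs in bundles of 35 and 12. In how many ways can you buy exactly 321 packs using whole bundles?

1

Need nonnegative integers with 35j + 12k = 321.
gcd(35, 12) = 1, and 35·(-1) + 12·(3) = 1.
So (j₀, k₀) = (-321, 963); general j = -321 + 12t, k = 963 - 35t.
j ≥ 0 ⇒ t ≥ 27; k ≥ 0 ⇒ t ≤ 27. That's 1 value of t.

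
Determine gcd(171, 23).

gcd(171, 23):
  171 = 7*23 + 10
  23 = 2*10 + 3
  10 = 3*3 + 1
  3 = 3*1
so gcd(171, 23) = 1.

1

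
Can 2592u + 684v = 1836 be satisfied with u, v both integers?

gcd(2592, 684) = 36.
36 divides 1836, so integer solutions exist.

yes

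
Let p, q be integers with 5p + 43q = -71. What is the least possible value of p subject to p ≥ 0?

gcd(43, 5):
  43 = 8·5 + 3
  5 = 1·3 + 2
  3 = 1·2 + 1
  2 = 2·1
so gcd(43, 5) = 1.
1 divides -71, so solutions exist.
Back-substitute for Bézout coefficients:
  1 = 3 - 1·2
  ... = 5·(-17) + 43·(2)
Scale by -71/1 = -71: (p₀, q₀) = (1207, -142).
General solution: p = 1207 + 43t, q = -142 - 5t for integer t.
p ≥ 0: smallest is 1207 mod 43 = 3 (at t = -28), with q = -2.

3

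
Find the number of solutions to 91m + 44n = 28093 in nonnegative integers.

7

gcd(91, 44):
  91 = 2·44 + 3
  44 = 14·3 + 2
  3 = 1·2 + 1
  2 = 2·1
so gcd(91, 44) = 1.
Back-substitute for Bézout coefficients:
  1 = 3 - 1·2
  ... = 91·(15) + 44·(-31)
Scale by 28093: one solution is (421395, -870883). Reduce m mod 44: (7, 624).
General: m = 7 + 44t, n = 624 - 91t.
m ≥ 0 ⇒ t ≥ 0; n ≥ 0 ⇒ t ≤ 6. So t ∈ [0, 6]: 7 solutions.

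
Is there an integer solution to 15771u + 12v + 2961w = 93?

gcd(15771, 12) = 3  (15771 = 1314×12 + 3, 12 = 4×3).
gcd(3, 2961) = 3.
3 divides 93, so integer solutions exist.

yes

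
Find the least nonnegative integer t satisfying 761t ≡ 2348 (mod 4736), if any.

gcd(4736, 761):
  4736 = 6·761 + 170
  761 = 4·170 + 81
  170 = 2·81 + 8
  81 = 10·8 + 1
  8 = 8·1
so gcd(4736, 761) = 1.
1 divides 2348, so solutions exist.
Back-substitute for Bézout coefficients:
  1 = 81 - 10·8
  ... = 761·(585) + 4736·(-94)
So 761·(585) ≡ 1 (mod 4736); multiply by 2348: t ≡ 1373580 (mod 4736).
Smallest nonnegative: t = 1373580 mod 4736 = 140.

140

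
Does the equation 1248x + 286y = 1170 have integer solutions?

gcd(1248, 286) = 26  (1248 = 4×286 + 104, 286 = 2×104 + 78, 104 = 1×78 + 26, 78 = 3×26).
26 divides 1170, so integer solutions exist.

yes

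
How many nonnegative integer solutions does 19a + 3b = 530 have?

gcd(19, 3) = 1  (19 = 6*3 + 1, 3 = 3*1).
Back-substituting, 19*(1) + 3*(-6) = 1.
Scale by 530: one solution is (530, -3180). Reduce a mod 3: (2, 164).
General: a = 2 + 3t, b = 164 - 19t.
a ≥ 0 ⇒ t ≥ 0; b ≥ 0 ⇒ t ≤ 8. So t ∈ [0, 8]: 9 solutions.

9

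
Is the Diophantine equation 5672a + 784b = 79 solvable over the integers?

gcd(5672, 784):
  5672 = 7×784 + 184
  784 = 4×184 + 48
  184 = 3×48 + 40
  48 = 1×40 + 8
  40 = 5×8
so gcd(5672, 784) = 8.
8 does not divide 79 (remainder 7), so no integer solutions.

no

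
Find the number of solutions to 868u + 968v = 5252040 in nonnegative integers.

gcd(968, 868):
  968 = 1×868 + 100
  868 = 8×100 + 68
  100 = 1×68 + 32
  68 = 2×32 + 4
  32 = 8×4
so gcd(968, 868) = 4.
Back-substitute for Bézout coefficients:
  4 = 68 - 2×32
  ... = 868×(29) + 968×(-26)
Scale by 1313010: one solution is (38077290, -34138260). Reduce u mod 242: (42, 5388).
General: u = 42 + 242t, v = 5388 - 217t.
u ≥ 0 ⇒ t ≥ 0; v ≥ 0 ⇒ t ≤ 24. So t ∈ [0, 24]: 25 solutions.

25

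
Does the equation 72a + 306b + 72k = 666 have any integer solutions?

yes

gcd(306, 72) = 18  (306 = 4·72 + 18, 72 = 4·18).
gcd(18, 72) = 18.
18 divides 666, so integer solutions exist.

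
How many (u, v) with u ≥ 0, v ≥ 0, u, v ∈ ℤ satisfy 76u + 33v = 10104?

4

gcd(76, 33) = 1  (76 = 2*33 + 10, 33 = 3*10 + 3, 10 = 3*3 + 1, 3 = 3*1).
Back-substituting, 76*(10) + 33*(-23) = 1.
Scale by 10104: one solution is (101040, -232392). Reduce u mod 33: (27, 244).
General: u = 27 + 33t, v = 244 - 76t.
u ≥ 0 ⇒ t ≥ 0; v ≥ 0 ⇒ t ≤ 3. So t ∈ [0, 3]: 4 solutions.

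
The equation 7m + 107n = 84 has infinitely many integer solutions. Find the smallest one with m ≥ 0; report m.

12

gcd(107, 7) = 1.
1 divides 84, so solutions exist.
By Bézout, 7·(46) + 107·(-3) = 1.
Scale by 84/1 = 84: (m₀, n₀) = (3864, -252).
General solution: m = 3864 + 107t, n = -252 - 7t for integer t.
m ≥ 0: smallest is 3864 mod 107 = 12 (at t = -36), with n = 0.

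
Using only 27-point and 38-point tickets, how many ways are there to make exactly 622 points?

1

Need nonnegative integers with 27j + 38k = 622.
gcd(27, 38) = 1, and 27·(-7) + 38·(5) = 1.
So (j₀, k₀) = (-4354, 3110); general j = -4354 + 38t, k = 3110 - 27t.
j ≥ 0 ⇒ t ≥ 115; k ≥ 0 ⇒ t ≤ 115. That's 1 value of t.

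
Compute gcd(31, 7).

gcd(31, 7):
  31 = 4*7 + 3
  7 = 2*3 + 1
  3 = 3*1
so gcd(31, 7) = 1.

1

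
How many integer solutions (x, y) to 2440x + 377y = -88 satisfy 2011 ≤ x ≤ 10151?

22

gcd(2440, 377) = 1  (2440 = 6×377 + 178, 377 = 2×178 + 21, 178 = 8×21 + 10, 21 = 2×10 + 1, 10 = 10×1).
Back-substituting, 2440×(-36) + 377×(233) = 1.
Scale by -88: particular solution (3168, -20504); reduce x mod 377: (152, -984).
General solution: x = 152 + 377t, y = -984 - 2440t for integer t.
2011 ≤ 152 + 377t ≤ 10151 gives t ∈ [5, 26], which is 22 values.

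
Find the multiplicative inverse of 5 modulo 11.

gcd(11, 5):
  11 = 2·5 + 1
  5 = 5·1
so gcd(11, 5) = 1.
Back-substitute for Bézout coefficients:
  1 = 11 - 2·5
  ... = 5·(-2) + 11·(1)
So 5·-2 ≡ 1 (mod 11), and -2 mod 11 = 9.

9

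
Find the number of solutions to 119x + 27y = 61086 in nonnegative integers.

gcd(119, 27):
  119 = 4×27 + 11
  27 = 2×11 + 5
  11 = 2×5 + 1
  5 = 5×1
so gcd(119, 27) = 1.
Back-substitute for Bézout coefficients:
  1 = 11 - 2×5
  ... = 119×(5) + 27×(-22)
Scale by 61086: one solution is (305430, -1343892). Reduce x mod 27: (6, 2236).
General: x = 6 + 27t, y = 2236 - 119t.
x ≥ 0 ⇒ t ≥ 0; y ≥ 0 ⇒ t ≤ 18. So t ∈ [0, 18]: 19 solutions.

19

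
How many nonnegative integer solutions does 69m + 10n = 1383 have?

2

gcd(69, 10) = 1.
By Bézout, 69×(-1) + 10×(7) = 1.
One solution: (7, 90).
General: m = 7 + 10t, n = 90 - 69t.
m ≥ 0 ⇒ t ≥ 0; n ≥ 0 ⇒ t ≤ 1. So t ∈ [0, 1]: 2 solutions.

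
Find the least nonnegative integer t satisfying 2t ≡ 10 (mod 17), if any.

gcd(17, 2) = 1  (17 = 8·2 + 1, 2 = 2·1).
1 divides 10, so solutions exist.
Back-substituting, 2·(-8) + 17·(1) = 1.
So 2·(-8) ≡ 1 (mod 17); multiply by 10: t ≡ -80 (mod 17).
Smallest nonnegative: t = -80 mod 17 = 5.

5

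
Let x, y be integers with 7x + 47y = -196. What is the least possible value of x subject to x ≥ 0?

gcd(47, 7):
  47 = 6×7 + 5
  7 = 1×5 + 2
  5 = 2×2 + 1
  2 = 2×1
so gcd(47, 7) = 1.
1 divides -196, so solutions exist.
Back-substitute for Bézout coefficients:
  1 = 5 - 2×2
  ... = 7×(-20) + 47×(3)
Scale by -196/1 = -196: (x₀, y₀) = (3920, -588).
General solution: x = 3920 + 47t, y = -588 - 7t for integer t.
x ≥ 0: smallest is 3920 mod 47 = 19 (at t = -83), with y = -7.

19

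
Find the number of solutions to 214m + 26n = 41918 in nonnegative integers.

gcd(214, 26) = 2.
By Bézout, 214·(-4) + 26·(33) = 2.
One solution: (1, 1604).
General: m = 1 + 13t, n = 1604 - 107t.
m ≥ 0 ⇒ t ≥ 0; n ≥ 0 ⇒ t ≤ 14. So t ∈ [0, 14]: 15 solutions.

15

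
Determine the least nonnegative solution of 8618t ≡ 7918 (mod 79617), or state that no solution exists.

14339

gcd(79617, 8618) = 1.
1 divides 7918, so solutions exist.
By Bézout, 8618×(-9802) + 79617×(1061) = 1.
So 8618×(-9802) ≡ 1 (mod 79617); multiply by 7918: t ≡ -77612236 (mod 79617).
Smallest nonnegative: t = -77612236 mod 79617 = 14339.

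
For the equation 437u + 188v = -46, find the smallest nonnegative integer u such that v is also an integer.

178

gcd(437, 188) = 1.
1 divides -46, so solutions exist.
By Bézout, 437·(37) + 188·(-86) = 1.
Scale by -46/1 = -46: (u₀, v₀) = (-1702, 3956).
General solution: u = -1702 + 188t, v = 3956 - 437t for integer t.
u ≥ 0: smallest is -1702 mod 188 = 178 (at t = 10), with v = -414.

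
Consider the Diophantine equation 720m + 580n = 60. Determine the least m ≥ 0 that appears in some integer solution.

gcd(720, 580):
  720 = 1·580 + 140
  580 = 4·140 + 20
  140 = 7·20
so gcd(720, 580) = 20.
20 divides 60, so solutions exist.
Back-substitute for Bézout coefficients:
  20 = 580 - 4·140
  ... = 720·(-4) + 580·(5)
Scale by 60/20 = 3: (m₀, n₀) = (-12, 15).
General solution: m = -12 + 29t, n = 15 - 36t for integer t.
m ≥ 0: smallest is -12 mod 29 = 17 (at t = 1), with n = -21.

17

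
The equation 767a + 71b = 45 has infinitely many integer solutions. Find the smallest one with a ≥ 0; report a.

gcd(767, 71):
  767 = 10×71 + 57
  71 = 1×57 + 14
  57 = 4×14 + 1
  14 = 14×1
so gcd(767, 71) = 1.
1 divides 45, so solutions exist.
Back-substitute for Bézout coefficients:
  1 = 57 - 4×14
  ... = 767×(5) + 71×(-54)
Scale by 45/1 = 45: (a₀, b₀) = (225, -2430).
General solution: a = 225 + 71t, b = -2430 - 767t for integer t.
a ≥ 0: smallest is 225 mod 71 = 12 (at t = -3), with b = -129.

12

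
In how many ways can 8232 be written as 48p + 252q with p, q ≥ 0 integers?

gcd(252, 48):
  252 = 5*48 + 12
  48 = 4*12
so gcd(252, 48) = 12.
Back-substitute for Bézout coefficients:
  12 = 252 - 5*48
  ... = 48*(-5) + 252*(1)
Scale by 686: one solution is (-3430, 686). Reduce p mod 21: (14, 30).
General: p = 14 + 21t, q = 30 - 4t.
p ≥ 0 ⇒ t ≥ 0; q ≥ 0 ⇒ t ≤ 7. So t ∈ [0, 7]: 8 solutions.

8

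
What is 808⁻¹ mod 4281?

gcd(4281, 808):
  4281 = 5*808 + 241
  808 = 3*241 + 85
  241 = 2*85 + 71
  85 = 1*71 + 14
  71 = 5*14 + 1
  14 = 14*1
so gcd(4281, 808) = 1.
Back-substitute for Bézout coefficients:
  1 = 71 - 5*14
  ... = 808*(-302) + 4281*(57)
So 808*-302 ≡ 1 (mod 4281), and -302 mod 4281 = 3979.

3979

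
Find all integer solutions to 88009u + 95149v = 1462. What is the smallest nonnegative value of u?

3971

gcd(95149, 88009):
  95149 = 1×88009 + 7140
  88009 = 12×7140 + 2329
  7140 = 3×2329 + 153
  2329 = 15×153 + 34
  153 = 4×34 + 17
  34 = 2×17
so gcd(95149, 88009) = 17.
17 divides 1462, so solutions exist.
Back-substitute for Bézout coefficients:
  17 = 153 - 4×34
  ... = 88009×(-2492) + 95149×(2305)
Scale by 1462/17 = 86: (u₀, v₀) = (-214312, 198230).
General solution: u = -214312 + 5597t, v = 198230 - 5177t for integer t.
u ≥ 0: smallest is -214312 mod 5597 = 3971 (at t = 39), with v = -3673.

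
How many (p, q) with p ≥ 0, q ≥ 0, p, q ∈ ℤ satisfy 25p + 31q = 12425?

gcd(31, 25) = 1  (31 = 1*25 + 6, 25 = 4*6 + 1, 6 = 6*1).
Back-substituting, 25*(5) + 31*(-4) = 1.
Scale by 12425: one solution is (62125, -49700). Reduce p mod 31: (1, 400).
General: p = 1 + 31t, q = 400 - 25t.
p ≥ 0 ⇒ t ≥ 0; q ≥ 0 ⇒ t ≤ 16. So t ∈ [0, 16]: 17 solutions.

17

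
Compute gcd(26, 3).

1

gcd(26, 3):
  26 = 8*3 + 2
  3 = 1*2 + 1
  2 = 2*1
so gcd(26, 3) = 1.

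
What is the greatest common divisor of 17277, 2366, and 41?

gcd(17277, 2366) = 13.
gcd(13, 41) = 1.

1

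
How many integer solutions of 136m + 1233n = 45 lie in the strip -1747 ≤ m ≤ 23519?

gcd(1233, 136) = 1.
By Bézout, 136·(136) + 1233·(-15) = 1.
Particular solution: (1188, -131).
General solution: m = 1188 + 1233t, n = -131 - 136t for integer t.
-1747 ≤ 1188 + 1233t ≤ 23519 gives t ∈ [-2, 18], which is 21 values.

21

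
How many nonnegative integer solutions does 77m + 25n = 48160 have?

gcd(77, 25) = 1  (77 = 3*25 + 2, 25 = 12*2 + 1, 2 = 2*1).
Back-substituting, 77*(-12) + 25*(37) = 1.
Scale by 48160: one solution is (-577920, 1781920). Reduce m mod 25: (5, 1911).
General: m = 5 + 25t, n = 1911 - 77t.
m ≥ 0 ⇒ t ≥ 0; n ≥ 0 ⇒ t ≤ 24. So t ∈ [0, 24]: 25 solutions.

25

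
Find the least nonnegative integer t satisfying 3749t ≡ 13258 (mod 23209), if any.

8231

gcd(23209, 3749):
  23209 = 6×3749 + 715
  3749 = 5×715 + 174
  715 = 4×174 + 19
  174 = 9×19 + 3
  19 = 6×3 + 1
  3 = 3×1
so gcd(23209, 3749) = 1.
1 divides 13258, so solutions exist.
Back-substitute for Bézout coefficients:
  1 = 19 - 6×3
  ... = 3749×(-7336) + 23209×(1185)
So 3749×(-7336) ≡ 1 (mod 23209); multiply by 13258: t ≡ -97260688 (mod 23209).
Smallest nonnegative: t = -97260688 mod 23209 = 8231.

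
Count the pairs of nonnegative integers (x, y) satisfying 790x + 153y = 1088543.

9

gcd(790, 153) = 1.
By Bézout, 790·(49) + 153·(-253) = 1.
One solution: (53, 6841).
General: x = 53 + 153t, y = 6841 - 790t.
x ≥ 0 ⇒ t ≥ 0; y ≥ 0 ⇒ t ≤ 8. So t ∈ [0, 8]: 9 solutions.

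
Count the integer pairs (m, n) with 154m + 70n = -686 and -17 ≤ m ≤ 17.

gcd(154, 70):
  154 = 2×70 + 14
  70 = 5×14
so gcd(154, 70) = 14.
Back-substitute for Bézout coefficients:
  14 = 154 - 2×70
  ... = 154×(1) + 70×(-2)
Scale by -49: particular solution (-49, 98); reduce m mod 5: (1, -12).
General solution: m = 1 + 5t, n = -12 - 11t for integer t.
-17 ≤ 1 + 5t ≤ 17 gives t ∈ [-3, 3], which is 7 values.

7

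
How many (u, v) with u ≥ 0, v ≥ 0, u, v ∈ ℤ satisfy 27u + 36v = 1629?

15

gcd(36, 27) = 9  (36 = 1×27 + 9, 27 = 3×9).
Back-substituting, 27×(-1) + 36×(1) = 9.
Scale by 181: one solution is (-181, 181). Reduce u mod 4: (3, 43).
General: u = 3 + 4t, v = 43 - 3t.
u ≥ 0 ⇒ t ≥ 0; v ≥ 0 ⇒ t ≤ 14. So t ∈ [0, 14]: 15 solutions.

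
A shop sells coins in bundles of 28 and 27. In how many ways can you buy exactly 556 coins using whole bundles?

Need nonnegative integers with 28j + 27k = 556.
gcd(28, 27) = 1, and 28·(1) + 27·(-1) = 1.
So (j₀, k₀) = (556, -556); general j = 556 + 27t, k = -556 - 28t.
j ≥ 0 ⇒ t ≥ -20; k ≥ 0 ⇒ t ≤ -20. That's 1 value of t.

1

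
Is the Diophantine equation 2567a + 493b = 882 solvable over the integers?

gcd(2567, 493) = 17  (2567 = 5×493 + 102, 493 = 4×102 + 85, 102 = 1×85 + 17, 85 = 5×17).
17 does not divide 882 (remainder 15), so no integer solutions.

no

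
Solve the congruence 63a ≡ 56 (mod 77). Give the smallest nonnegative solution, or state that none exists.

gcd(77, 63):
  77 = 1·63 + 14
  63 = 4·14 + 7
  14 = 2·7
so gcd(77, 63) = 7.
7 divides 56, so solutions exist.
Back-substitute for Bézout coefficients:
  7 = 63 - 4·14
  ... = 63·(5) + 77·(-4)
So 63·(5) ≡ 7 (mod 77); multiply by 8: a ≡ 40 (mod 11).
Smallest nonnegative: a = 40 mod 11 = 7.

7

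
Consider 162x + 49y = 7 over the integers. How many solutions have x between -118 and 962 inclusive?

22

gcd(162, 49):
  162 = 3·49 + 15
  49 = 3·15 + 4
  15 = 3·4 + 3
  4 = 1·3 + 1
  3 = 3·1
so gcd(162, 49) = 1.
Back-substitute for Bézout coefficients:
  1 = 4 - 1·3
  ... = 162·(-13) + 49·(43)
Scale by 7: particular solution (-91, 301); reduce x mod 49: (7, -23).
General solution: x = 7 + 49t, y = -23 - 162t for integer t.
-118 ≤ 7 + 49t ≤ 962 gives t ∈ [-2, 19], which is 22 values.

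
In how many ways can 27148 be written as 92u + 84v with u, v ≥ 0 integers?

14

gcd(92, 84) = 4  (92 = 1·84 + 8, 84 = 10·8 + 4, 8 = 2·4).
Back-substituting, 92·(-10) + 84·(11) = 4.
Scale by 6787: one solution is (-67870, 74657). Reduce u mod 21: (2, 321).
General: u = 2 + 21t, v = 321 - 23t.
u ≥ 0 ⇒ t ≥ 0; v ≥ 0 ⇒ t ≤ 13. So t ∈ [0, 13]: 14 solutions.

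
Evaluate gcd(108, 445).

gcd(445, 108):
  445 = 4·108 + 13
  108 = 8·13 + 4
  13 = 3·4 + 1
  4 = 4·1
so gcd(445, 108) = 1.

1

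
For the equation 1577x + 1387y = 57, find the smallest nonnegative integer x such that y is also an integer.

gcd(1577, 1387) = 19  (1577 = 1×1387 + 190, 1387 = 7×190 + 57, 190 = 3×57 + 19, 57 = 3×19).
19 divides 57, so solutions exist.
Back-substituting, 1577×(22) + 1387×(-25) = 19.
Scale by 57/19 = 3: (x₀, y₀) = (66, -75).
General solution: x = 66 + 73t, y = -75 - 83t for integer t.
x ≥ 0: smallest is 66 mod 73 = 66 (at t = 0), with y = -75.

66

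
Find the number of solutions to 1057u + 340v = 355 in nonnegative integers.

gcd(1057, 340):
  1057 = 3·340 + 37
  340 = 9·37 + 7
  37 = 5·7 + 2
  7 = 3·2 + 1
  2 = 2·1
so gcd(1057, 340) = 1.
Back-substitute for Bézout coefficients:
  1 = 7 - 3·2
  ... = 1057·(-147) + 340·(457)
Scale by 355: one solution is (-52185, 162235). Reduce u mod 340: (175, -543).
General: u = 175 + 340t, v = -543 - 1057t.
u ≥ 0 ⇒ t ≥ 0; v ≥ 0 ⇒ t ≤ -1. So t ∈ [0, -1]: 0 solutions.

0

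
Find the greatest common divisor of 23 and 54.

1

gcd(54, 23):
  54 = 2×23 + 8
  23 = 2×8 + 7
  8 = 1×7 + 1
  7 = 7×1
so gcd(54, 23) = 1.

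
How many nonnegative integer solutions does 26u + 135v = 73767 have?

gcd(135, 26):
  135 = 5·26 + 5
  26 = 5·5 + 1
  5 = 5·1
so gcd(135, 26) = 1.
Back-substitute for Bézout coefficients:
  1 = 26 - 5·5
  ... = 26·(26) + 135·(-5)
Scale by 73767: one solution is (1917942, -368835). Reduce u mod 135: (132, 521).
General: u = 132 + 135t, v = 521 - 26t.
u ≥ 0 ⇒ t ≥ 0; v ≥ 0 ⇒ t ≤ 20. So t ∈ [0, 20]: 21 solutions.

21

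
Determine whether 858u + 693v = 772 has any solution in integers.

gcd(858, 693) = 33.
33 does not divide 772 (remainder 13), so no integer solutions.

no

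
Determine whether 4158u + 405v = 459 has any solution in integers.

yes

gcd(4158, 405) = 27.
27 divides 459, so integer solutions exist.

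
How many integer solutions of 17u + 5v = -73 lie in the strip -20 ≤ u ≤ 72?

19

gcd(17, 5):
  17 = 3*5 + 2
  5 = 2*2 + 1
  2 = 2*1
so gcd(17, 5) = 1.
Back-substitute for Bézout coefficients:
  1 = 5 - 2*2
  ... = 17*(-2) + 5*(7)
Scale by -73: particular solution (146, -511); reduce u mod 5: (1, -18).
General solution: u = 1 + 5t, v = -18 - 17t for integer t.
-20 ≤ 1 + 5t ≤ 72 gives t ∈ [-4, 14], which is 19 values.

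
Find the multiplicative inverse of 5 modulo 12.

gcd(12, 5) = 1.
By Bézout, 5×(5) + 12×(-2) = 1.
So 5×5 ≡ 1 (mod 12), and 5 mod 12 = 5.

5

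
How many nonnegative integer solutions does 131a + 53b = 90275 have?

gcd(131, 53):
  131 = 2·53 + 25
  53 = 2·25 + 3
  25 = 8·3 + 1
  3 = 3·1
so gcd(131, 53) = 1.
Back-substitute for Bézout coefficients:
  1 = 25 - 8·3
  ... = 131·(17) + 53·(-42)
Scale by 90275: one solution is (1534675, -3791550). Reduce a mod 53: (7, 1686).
General: a = 7 + 53t, b = 1686 - 131t.
a ≥ 0 ⇒ t ≥ 0; b ≥ 0 ⇒ t ≤ 12. So t ∈ [0, 12]: 13 solutions.

13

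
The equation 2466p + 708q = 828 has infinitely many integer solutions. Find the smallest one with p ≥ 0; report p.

108

gcd(2466, 708) = 6  (2466 = 3×708 + 342, 708 = 2×342 + 24, 342 = 14×24 + 6, 24 = 4×6).
6 divides 828, so solutions exist.
Back-substituting, 2466×(29) + 708×(-101) = 6.
Scale by 828/6 = 138: (p₀, q₀) = (4002, -13938).
General solution: p = 4002 + 118t, q = -13938 - 411t for integer t.
p ≥ 0: smallest is 4002 mod 118 = 108 (at t = -33), with q = -375.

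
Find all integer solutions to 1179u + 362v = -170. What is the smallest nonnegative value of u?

294

gcd(1179, 362) = 1.
1 divides -170, so solutions exist.
By Bézout, 1179*(109) + 362*(-355) = 1.
Scale by -170/1 = -170: (u₀, v₀) = (-18530, 60350).
General solution: u = -18530 + 362t, v = 60350 - 1179t for integer t.
u ≥ 0: smallest is -18530 mod 362 = 294 (at t = 52), with v = -958.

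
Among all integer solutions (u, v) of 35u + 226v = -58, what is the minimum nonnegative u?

50

gcd(226, 35) = 1  (226 = 6*35 + 16, 35 = 2*16 + 3, 16 = 5*3 + 1, 3 = 3*1).
1 divides -58, so solutions exist.
Back-substituting, 35*(-71) + 226*(11) = 1.
Scale by -58/1 = -58: (u₀, v₀) = (4118, -638).
General solution: u = 4118 + 226t, v = -638 - 35t for integer t.
u ≥ 0: smallest is 4118 mod 226 = 50 (at t = -18), with v = -8.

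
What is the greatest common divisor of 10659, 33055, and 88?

gcd(33055, 10659) = 11.
gcd(11, 88) = 11.

11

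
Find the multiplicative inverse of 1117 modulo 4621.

302

gcd(4621, 1117):
  4621 = 4·1117 + 153
  1117 = 7·153 + 46
  153 = 3·46 + 15
  46 = 3·15 + 1
  15 = 15·1
so gcd(4621, 1117) = 1.
Back-substitute for Bézout coefficients:
  1 = 46 - 3·15
  ... = 1117·(302) + 4621·(-73)
So 1117·302 ≡ 1 (mod 4621), and 302 mod 4621 = 302.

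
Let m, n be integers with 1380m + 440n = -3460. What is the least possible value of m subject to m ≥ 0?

gcd(1380, 440) = 20.
20 divides -3460, so solutions exist.
By Bézout, 1380·(-7) + 440·(22) = 20.
Scale by -3460/20 = -173: (m₀, n₀) = (1211, -3806).
General solution: m = 1211 + 22t, n = -3806 - 69t for integer t.
m ≥ 0: smallest is 1211 mod 22 = 1 (at t = -55), with n = -11.

1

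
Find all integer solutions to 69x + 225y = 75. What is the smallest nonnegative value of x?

50

gcd(225, 69) = 3  (225 = 3×69 + 18, 69 = 3×18 + 15, 18 = 1×15 + 3, 15 = 5×3).
3 divides 75, so solutions exist.
Back-substituting, 69×(-13) + 225×(4) = 3.
Scale by 75/3 = 25: (x₀, y₀) = (-325, 100).
General solution: x = -325 + 75t, y = 100 - 23t for integer t.
x ≥ 0: smallest is -325 mod 75 = 50 (at t = 5), with y = -15.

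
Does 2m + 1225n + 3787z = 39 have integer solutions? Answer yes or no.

gcd(1225, 2) = 1  (1225 = 612×2 + 1, 2 = 2×1).
gcd(1, 3787) = 1.
1 divides 39, so integer solutions exist.

yes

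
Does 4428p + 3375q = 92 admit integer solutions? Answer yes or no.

gcd(4428, 3375):
  4428 = 1*3375 + 1053
  3375 = 3*1053 + 216
  1053 = 4*216 + 189
  216 = 1*189 + 27
  189 = 7*27
so gcd(4428, 3375) = 27.
27 does not divide 92 (remainder 11), so no integer solutions.

no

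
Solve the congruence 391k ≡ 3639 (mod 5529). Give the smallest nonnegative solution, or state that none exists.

gcd(5529, 391):
  5529 = 14·391 + 55
  391 = 7·55 + 6
  55 = 9·6 + 1
  6 = 6·1
so gcd(5529, 391) = 1.
1 divides 3639, so solutions exist.
Back-substitute for Bézout coefficients:
  1 = 55 - 9·6
  ... = 391·(-905) + 5529·(64)
So 391·(-905) ≡ 1 (mod 5529); multiply by 3639: k ≡ -3293295 (mod 5529).
Smallest nonnegative: k = -3293295 mod 5529 = 1989.

1989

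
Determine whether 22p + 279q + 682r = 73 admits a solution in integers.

gcd(279, 22) = 1.
gcd(1, 682) = 1.
1 divides 73, so integer solutions exist.

yes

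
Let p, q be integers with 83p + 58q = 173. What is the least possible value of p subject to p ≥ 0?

gcd(83, 58) = 1  (83 = 1*58 + 25, 58 = 2*25 + 8, 25 = 3*8 + 1, 8 = 8*1).
1 divides 173, so solutions exist.
Back-substituting, 83*(7) + 58*(-10) = 1.
Scale by 173/1 = 173: (p₀, q₀) = (1211, -1730).
General solution: p = 1211 + 58t, q = -1730 - 83t for integer t.
p ≥ 0: smallest is 1211 mod 58 = 51 (at t = -20), with q = -70.

51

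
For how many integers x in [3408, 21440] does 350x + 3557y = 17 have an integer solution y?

gcd(3557, 350) = 1.
By Bézout, 350·(-437) + 3557·(43) = 1.
Particular solution: (3242, -319).
General solution: x = 3242 + 3557t, y = -319 - 350t for integer t.
3408 ≤ 3242 + 3557t ≤ 21440 gives t ∈ [1, 5], which is 5 values.

5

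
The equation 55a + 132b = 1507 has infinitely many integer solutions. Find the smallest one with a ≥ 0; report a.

1

gcd(132, 55) = 11  (132 = 2×55 + 22, 55 = 2×22 + 11, 22 = 2×11).
11 divides 1507, so solutions exist.
Back-substituting, 55×(5) + 132×(-2) = 11.
Scale by 1507/11 = 137: (a₀, b₀) = (685, -274).
General solution: a = 685 + 12t, b = -274 - 5t for integer t.
a ≥ 0: smallest is 685 mod 12 = 1 (at t = -57), with b = 11.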